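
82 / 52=41 / 26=1.58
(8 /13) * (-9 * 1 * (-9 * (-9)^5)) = -38263752 /13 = -2943365.54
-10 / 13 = -0.77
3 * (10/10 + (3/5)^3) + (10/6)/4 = 6097/1500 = 4.06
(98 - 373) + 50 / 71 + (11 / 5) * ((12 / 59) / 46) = -132133189 / 481735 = -274.29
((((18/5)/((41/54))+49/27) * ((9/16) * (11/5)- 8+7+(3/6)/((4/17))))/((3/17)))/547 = 4318391/26912400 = 0.16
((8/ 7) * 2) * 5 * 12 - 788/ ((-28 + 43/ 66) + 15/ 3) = 1780056/ 10325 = 172.40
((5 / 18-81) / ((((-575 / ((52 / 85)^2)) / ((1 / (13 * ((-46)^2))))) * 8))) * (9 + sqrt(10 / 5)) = 18889 * sqrt(2) / 79115917500 + 18889 / 8790657500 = 0.00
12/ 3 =4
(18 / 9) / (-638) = -1 / 319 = -0.00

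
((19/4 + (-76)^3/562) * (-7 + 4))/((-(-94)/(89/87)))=25.35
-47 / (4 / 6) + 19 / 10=-343 / 5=-68.60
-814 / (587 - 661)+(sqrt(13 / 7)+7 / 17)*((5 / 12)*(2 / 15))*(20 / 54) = 5*sqrt(91) / 1701+45476 / 4131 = 11.04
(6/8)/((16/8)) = 3/8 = 0.38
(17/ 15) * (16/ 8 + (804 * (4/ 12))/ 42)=2992/ 315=9.50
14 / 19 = 0.74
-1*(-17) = 17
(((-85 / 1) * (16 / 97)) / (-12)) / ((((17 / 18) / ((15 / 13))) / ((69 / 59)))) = 124200 / 74399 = 1.67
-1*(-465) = 465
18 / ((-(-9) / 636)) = 1272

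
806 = 806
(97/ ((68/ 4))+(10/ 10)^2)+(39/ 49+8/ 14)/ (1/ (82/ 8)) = 69043/ 3332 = 20.72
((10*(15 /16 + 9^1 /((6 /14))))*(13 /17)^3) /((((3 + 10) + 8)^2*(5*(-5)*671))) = -85683 /6461381080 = -0.00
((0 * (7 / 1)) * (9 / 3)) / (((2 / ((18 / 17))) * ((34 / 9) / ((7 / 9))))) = 0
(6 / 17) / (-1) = -6 / 17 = -0.35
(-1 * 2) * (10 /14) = -10 /7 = -1.43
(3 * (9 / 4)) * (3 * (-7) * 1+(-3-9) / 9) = -603 / 4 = -150.75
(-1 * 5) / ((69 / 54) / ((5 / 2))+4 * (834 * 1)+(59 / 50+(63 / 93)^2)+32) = -2162250 / 1457421371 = -0.00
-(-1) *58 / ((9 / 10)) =580 / 9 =64.44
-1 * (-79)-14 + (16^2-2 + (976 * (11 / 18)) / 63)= 186241 / 567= 328.47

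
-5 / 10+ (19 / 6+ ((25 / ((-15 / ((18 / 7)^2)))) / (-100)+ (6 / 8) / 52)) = 426733 / 152880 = 2.79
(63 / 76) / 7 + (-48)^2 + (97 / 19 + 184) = 189485 / 76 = 2493.22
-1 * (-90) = 90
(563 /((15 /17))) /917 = 9571 /13755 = 0.70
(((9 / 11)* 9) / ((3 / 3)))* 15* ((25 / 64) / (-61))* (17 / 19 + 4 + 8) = -7441875 / 815936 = -9.12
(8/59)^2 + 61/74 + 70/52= 3664948/1674361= 2.19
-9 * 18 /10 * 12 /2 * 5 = -486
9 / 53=0.17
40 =40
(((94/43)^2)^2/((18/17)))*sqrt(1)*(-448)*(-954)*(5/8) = 19696734762880/3418801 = 5761298.99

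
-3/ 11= -0.27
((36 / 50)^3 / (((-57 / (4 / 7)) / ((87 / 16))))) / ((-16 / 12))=63423 / 4156250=0.02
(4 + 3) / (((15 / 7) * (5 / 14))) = 686 / 75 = 9.15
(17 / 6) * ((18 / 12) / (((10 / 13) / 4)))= 221 / 10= 22.10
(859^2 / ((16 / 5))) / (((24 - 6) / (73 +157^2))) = 45604735205 / 144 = 316699550.03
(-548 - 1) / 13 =-549 / 13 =-42.23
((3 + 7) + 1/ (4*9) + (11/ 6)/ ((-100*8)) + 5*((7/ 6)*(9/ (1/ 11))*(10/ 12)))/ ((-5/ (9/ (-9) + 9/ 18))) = 7074367/ 144000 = 49.13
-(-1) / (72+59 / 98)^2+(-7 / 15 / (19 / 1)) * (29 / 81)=-2010961267 / 233727429825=-0.01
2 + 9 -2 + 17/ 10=107/ 10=10.70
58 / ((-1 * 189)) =-58 / 189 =-0.31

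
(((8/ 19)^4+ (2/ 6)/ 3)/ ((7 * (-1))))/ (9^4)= -167185/ 53867273103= -0.00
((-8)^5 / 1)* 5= -163840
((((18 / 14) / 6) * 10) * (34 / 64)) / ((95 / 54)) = 1377 / 2128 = 0.65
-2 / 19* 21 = -42 / 19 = -2.21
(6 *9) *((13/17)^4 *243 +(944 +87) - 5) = 5002174926/83521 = 59891.22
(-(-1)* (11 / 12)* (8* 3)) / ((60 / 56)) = 308 / 15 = 20.53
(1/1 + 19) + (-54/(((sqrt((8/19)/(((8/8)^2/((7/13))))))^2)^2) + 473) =-557.54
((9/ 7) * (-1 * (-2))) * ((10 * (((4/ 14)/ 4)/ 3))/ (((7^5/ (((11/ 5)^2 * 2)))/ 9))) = 13068/ 4117715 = 0.00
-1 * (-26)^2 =-676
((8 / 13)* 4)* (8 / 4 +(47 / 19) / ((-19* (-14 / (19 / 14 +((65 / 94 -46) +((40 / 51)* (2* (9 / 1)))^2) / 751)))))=4.96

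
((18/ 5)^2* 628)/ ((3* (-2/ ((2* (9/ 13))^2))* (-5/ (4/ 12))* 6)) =610416/ 21125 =28.90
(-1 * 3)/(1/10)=-30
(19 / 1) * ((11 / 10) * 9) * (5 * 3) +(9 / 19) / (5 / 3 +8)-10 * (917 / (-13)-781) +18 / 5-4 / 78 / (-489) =1191677005561 / 105081210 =11340.53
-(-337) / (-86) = -3.92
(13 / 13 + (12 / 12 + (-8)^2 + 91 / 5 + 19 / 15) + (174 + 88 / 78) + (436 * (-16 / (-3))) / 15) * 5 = 2078.09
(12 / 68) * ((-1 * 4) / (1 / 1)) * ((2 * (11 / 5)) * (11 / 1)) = -2904 / 85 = -34.16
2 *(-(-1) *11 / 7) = 3.14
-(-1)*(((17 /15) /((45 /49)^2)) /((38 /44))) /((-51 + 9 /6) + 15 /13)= -0.03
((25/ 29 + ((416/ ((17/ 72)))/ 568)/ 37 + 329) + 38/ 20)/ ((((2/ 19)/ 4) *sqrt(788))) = 81657683371 *sqrt(197)/ 2551368670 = 449.22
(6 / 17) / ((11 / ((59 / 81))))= 118 / 5049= 0.02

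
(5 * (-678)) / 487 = -3390 / 487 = -6.96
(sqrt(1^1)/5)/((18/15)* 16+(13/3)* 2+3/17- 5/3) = 17/2242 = 0.01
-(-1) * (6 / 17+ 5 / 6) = 121 / 102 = 1.19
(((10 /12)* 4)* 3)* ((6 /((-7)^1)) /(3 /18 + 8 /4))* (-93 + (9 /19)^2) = 12057120 /32851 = 367.02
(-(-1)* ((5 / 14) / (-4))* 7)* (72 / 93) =-15 / 31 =-0.48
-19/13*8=-152/13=-11.69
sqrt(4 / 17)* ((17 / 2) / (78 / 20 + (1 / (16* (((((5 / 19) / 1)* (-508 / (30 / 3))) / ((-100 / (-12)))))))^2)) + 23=743224320* sqrt(17) / 2899702973 + 23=24.06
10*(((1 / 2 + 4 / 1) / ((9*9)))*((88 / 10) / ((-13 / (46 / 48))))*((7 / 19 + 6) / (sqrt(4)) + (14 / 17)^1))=-218339 / 151164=-1.44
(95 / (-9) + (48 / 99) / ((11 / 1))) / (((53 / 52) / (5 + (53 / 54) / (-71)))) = -51.42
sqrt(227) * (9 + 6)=15 * sqrt(227)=226.00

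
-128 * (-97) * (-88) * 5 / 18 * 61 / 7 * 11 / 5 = -366569984 / 63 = -5818571.17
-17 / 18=-0.94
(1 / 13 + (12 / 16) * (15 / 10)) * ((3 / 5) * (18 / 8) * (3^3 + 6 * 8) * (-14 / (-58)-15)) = -5416875 / 3016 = -1796.05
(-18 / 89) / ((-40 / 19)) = 171 / 1780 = 0.10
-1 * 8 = -8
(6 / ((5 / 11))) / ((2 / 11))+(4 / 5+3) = 382 / 5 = 76.40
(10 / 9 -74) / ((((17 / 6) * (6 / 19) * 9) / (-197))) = 2455408 / 1377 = 1783.16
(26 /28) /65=1 /70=0.01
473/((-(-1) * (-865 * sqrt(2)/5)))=-473 * sqrt(2)/346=-1.93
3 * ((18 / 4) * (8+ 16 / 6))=144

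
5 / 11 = 0.45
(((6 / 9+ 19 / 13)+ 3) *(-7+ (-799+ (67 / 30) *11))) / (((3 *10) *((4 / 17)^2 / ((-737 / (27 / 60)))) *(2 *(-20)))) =-4993194899 / 50544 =-98789.07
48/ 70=24/ 35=0.69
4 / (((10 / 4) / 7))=56 / 5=11.20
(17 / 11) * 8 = 136 / 11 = 12.36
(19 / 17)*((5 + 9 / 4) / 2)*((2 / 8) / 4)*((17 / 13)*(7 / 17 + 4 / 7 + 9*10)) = 5965677 / 198016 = 30.13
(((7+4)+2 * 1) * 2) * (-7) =-182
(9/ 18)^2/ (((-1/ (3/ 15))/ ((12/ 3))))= -0.20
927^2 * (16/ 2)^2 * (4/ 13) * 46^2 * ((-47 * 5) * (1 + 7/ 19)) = -218782688532480/ 19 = -11514878343814.74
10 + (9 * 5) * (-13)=-575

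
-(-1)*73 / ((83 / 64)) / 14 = 4.02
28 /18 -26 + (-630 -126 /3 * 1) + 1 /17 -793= -227876 /153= -1489.39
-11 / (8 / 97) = -1067 / 8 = -133.38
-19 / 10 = -1.90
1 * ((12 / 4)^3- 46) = -19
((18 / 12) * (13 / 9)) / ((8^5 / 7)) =91 / 196608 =0.00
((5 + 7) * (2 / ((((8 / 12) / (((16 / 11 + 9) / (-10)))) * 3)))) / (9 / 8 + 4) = -1104 / 451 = -2.45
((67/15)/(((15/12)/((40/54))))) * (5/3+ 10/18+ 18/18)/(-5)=-1.71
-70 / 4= -35 / 2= -17.50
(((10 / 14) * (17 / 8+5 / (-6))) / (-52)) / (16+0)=-155 / 139776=-0.00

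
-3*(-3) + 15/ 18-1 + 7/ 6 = 10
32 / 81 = 0.40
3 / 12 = 1 / 4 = 0.25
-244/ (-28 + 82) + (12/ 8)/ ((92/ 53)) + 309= 1516957/ 4968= 305.35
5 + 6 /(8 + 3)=61 /11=5.55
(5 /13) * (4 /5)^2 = 16 /65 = 0.25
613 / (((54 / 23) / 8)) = 56396 / 27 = 2088.74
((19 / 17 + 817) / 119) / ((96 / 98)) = 8113 / 1156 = 7.02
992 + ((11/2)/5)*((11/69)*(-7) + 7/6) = 1369037/1380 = 992.06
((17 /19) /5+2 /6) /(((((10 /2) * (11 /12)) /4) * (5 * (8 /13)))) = 0.15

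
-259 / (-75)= 259 / 75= 3.45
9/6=3/2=1.50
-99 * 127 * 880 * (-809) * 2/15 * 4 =4773850752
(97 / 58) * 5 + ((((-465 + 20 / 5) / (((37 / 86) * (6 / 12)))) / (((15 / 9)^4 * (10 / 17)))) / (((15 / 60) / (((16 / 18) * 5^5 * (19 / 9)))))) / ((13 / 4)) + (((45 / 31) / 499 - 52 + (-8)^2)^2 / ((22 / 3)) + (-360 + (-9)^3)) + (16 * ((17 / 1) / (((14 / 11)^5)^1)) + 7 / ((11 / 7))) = -4206989974155544207350725 / 1234185483922096706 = -3408717.76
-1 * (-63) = 63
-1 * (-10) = 10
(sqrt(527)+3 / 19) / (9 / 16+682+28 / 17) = 272 / 1178665+272* sqrt(527) / 186105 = 0.03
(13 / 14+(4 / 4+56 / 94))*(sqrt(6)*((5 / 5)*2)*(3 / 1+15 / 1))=222.60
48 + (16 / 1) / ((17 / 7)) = 928 / 17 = 54.59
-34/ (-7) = 34/ 7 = 4.86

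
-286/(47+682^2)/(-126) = 143/29305773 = 0.00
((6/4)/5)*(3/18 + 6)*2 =37/10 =3.70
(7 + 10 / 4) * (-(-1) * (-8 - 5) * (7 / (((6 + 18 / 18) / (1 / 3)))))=-247 / 6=-41.17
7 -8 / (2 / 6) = -17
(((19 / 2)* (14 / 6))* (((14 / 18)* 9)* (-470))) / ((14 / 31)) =-968905 / 6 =-161484.17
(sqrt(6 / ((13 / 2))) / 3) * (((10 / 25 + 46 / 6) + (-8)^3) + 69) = -13048 * sqrt(39) / 585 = -139.29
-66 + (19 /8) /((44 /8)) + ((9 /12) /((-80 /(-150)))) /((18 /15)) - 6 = -49559 /704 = -70.40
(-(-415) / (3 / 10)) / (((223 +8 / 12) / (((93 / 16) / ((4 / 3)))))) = 578925 / 21472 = 26.96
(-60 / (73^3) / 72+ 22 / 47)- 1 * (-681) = 74758952723 / 109702794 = 681.47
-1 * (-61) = 61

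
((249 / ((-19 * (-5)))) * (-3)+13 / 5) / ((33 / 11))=-100 / 57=-1.75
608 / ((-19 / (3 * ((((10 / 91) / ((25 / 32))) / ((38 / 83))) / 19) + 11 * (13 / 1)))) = -751885856 / 164255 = -4577.55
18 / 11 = 1.64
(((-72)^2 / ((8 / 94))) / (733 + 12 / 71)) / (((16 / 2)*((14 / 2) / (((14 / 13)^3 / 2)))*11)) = 105956424 / 1258013185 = 0.08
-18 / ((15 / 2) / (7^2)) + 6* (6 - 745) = -22758 / 5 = -4551.60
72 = 72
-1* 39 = -39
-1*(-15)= 15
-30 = -30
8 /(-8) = -1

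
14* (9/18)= 7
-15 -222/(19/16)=-3837/19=-201.95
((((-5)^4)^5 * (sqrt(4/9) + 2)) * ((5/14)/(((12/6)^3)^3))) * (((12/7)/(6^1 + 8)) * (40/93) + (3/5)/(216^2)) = 593406581878662109375/63499935744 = 9344994997.65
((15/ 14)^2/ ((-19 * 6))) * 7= -75/ 1064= -0.07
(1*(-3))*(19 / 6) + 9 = -1 / 2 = -0.50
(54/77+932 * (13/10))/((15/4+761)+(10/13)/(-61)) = 1480486592/933912595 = 1.59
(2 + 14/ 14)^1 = 3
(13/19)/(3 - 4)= -13/19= -0.68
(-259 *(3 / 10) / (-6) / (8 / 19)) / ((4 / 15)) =14763 / 128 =115.34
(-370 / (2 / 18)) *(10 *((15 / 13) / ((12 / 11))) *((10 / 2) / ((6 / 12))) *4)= -18315000 / 13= -1408846.15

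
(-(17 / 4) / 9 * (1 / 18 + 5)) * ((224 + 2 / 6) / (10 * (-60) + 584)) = 1041131 / 31104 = 33.47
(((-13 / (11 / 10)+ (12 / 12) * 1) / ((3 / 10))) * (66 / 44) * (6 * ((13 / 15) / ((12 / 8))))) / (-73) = 6188 / 2409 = 2.57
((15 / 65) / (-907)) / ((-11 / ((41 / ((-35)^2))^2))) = 0.00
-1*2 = -2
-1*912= -912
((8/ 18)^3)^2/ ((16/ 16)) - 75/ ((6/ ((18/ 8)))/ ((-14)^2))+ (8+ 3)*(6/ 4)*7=-2868182981/ 531441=-5396.99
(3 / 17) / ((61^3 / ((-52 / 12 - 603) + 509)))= -0.00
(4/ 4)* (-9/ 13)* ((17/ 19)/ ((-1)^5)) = 153/ 247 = 0.62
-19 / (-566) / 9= 19 / 5094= 0.00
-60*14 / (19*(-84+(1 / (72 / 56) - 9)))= 756 / 1577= 0.48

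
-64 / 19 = -3.37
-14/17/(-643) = 0.00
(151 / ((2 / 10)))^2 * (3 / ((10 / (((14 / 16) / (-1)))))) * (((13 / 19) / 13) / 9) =-875.04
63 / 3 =21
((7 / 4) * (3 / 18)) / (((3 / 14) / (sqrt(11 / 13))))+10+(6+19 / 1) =36.25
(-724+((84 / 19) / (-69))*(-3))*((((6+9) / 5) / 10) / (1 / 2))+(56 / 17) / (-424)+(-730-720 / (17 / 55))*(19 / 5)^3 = -1656750157233 / 9843425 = -168310.33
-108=-108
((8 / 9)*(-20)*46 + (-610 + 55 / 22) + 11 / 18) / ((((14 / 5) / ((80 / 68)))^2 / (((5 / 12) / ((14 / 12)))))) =-26712500 / 297381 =-89.83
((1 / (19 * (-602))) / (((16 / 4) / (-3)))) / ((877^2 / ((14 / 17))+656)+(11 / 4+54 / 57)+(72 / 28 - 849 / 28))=3 / 42758643580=0.00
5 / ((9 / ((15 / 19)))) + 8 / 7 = 631 / 399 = 1.58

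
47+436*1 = 483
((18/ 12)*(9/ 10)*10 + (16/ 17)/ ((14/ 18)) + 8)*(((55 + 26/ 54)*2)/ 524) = 578335/ 120258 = 4.81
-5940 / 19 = -312.63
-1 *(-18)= 18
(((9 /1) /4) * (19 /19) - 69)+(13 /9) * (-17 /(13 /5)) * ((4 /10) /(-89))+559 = 1577305 /3204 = 492.29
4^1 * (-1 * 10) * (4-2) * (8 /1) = -640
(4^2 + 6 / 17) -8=142 / 17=8.35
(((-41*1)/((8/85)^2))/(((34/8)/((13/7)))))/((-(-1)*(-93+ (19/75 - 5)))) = 16989375/821072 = 20.69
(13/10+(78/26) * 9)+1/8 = 1137/40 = 28.42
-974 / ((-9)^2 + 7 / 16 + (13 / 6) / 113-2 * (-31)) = -5282976 / 778109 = -6.79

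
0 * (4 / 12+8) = 0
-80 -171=-251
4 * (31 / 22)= 62 / 11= 5.64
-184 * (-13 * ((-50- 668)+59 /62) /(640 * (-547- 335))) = 632983 /208320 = 3.04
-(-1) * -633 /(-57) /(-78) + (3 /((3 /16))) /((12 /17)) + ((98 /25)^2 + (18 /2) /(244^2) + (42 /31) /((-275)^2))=1306285651721857 /34474953370000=37.89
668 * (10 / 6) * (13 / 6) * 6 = 43420 / 3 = 14473.33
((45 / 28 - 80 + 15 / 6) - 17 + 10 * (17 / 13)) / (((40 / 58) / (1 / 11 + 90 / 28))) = -428851333 / 1121120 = -382.52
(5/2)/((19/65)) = 325/38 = 8.55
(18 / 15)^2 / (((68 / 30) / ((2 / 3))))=36 / 85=0.42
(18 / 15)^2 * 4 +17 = 569 / 25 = 22.76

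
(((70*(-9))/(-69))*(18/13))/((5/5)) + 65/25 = 22787/1495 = 15.24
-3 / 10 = -0.30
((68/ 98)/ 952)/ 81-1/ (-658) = 0.00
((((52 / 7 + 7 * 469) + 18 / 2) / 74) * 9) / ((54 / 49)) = 40418 / 111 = 364.13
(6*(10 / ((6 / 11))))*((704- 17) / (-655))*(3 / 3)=-115.37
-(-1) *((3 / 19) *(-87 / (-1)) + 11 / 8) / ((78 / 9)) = 6891 / 3952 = 1.74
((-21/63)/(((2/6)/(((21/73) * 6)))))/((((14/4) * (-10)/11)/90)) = 3564/73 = 48.82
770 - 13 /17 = 769.24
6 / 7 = 0.86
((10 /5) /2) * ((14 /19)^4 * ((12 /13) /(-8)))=-57624 /1694173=-0.03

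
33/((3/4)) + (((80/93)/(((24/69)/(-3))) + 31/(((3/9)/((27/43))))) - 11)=111940/1333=83.98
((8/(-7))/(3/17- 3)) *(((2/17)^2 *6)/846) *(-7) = -2/7191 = -0.00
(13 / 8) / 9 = 13 / 72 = 0.18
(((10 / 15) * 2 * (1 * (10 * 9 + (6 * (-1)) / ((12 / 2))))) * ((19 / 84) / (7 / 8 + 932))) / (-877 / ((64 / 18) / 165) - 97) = -432896 / 613781650881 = -0.00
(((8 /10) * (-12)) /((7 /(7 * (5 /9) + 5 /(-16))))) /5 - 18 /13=-2.37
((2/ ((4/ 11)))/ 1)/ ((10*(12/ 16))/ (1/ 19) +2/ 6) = 33/ 857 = 0.04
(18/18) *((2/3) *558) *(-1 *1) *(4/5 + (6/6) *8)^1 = -16368/5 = -3273.60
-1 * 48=-48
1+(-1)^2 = 2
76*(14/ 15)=1064/ 15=70.93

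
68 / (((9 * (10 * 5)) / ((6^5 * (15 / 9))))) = 9792 / 5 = 1958.40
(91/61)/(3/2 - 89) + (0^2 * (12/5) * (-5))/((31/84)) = -26/1525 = -0.02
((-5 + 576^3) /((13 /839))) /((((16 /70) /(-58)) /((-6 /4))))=488221270677105 /104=4694435294972.16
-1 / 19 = -0.05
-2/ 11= -0.18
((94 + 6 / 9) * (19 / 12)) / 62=1349 / 558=2.42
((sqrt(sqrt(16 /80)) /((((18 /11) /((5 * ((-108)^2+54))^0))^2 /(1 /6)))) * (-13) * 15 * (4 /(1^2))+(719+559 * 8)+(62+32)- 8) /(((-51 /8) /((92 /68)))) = -323656 /289+144716 * 5^(3 /4) /70227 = -1113.03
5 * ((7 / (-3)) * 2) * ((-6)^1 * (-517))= -72380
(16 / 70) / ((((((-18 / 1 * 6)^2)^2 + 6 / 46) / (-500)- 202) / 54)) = -993600 / 21920133277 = -0.00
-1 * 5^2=-25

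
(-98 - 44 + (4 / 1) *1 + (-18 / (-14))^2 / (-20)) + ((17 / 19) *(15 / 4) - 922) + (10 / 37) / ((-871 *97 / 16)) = -15377094523054 / 14551618445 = -1056.73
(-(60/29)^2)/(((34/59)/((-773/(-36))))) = -2280350/14297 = -159.50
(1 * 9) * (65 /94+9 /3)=3123 /94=33.22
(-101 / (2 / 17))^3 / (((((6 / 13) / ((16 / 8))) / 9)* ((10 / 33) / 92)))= -149836378733613 / 20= -7491818936680.65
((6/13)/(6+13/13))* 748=4488/91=49.32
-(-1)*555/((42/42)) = 555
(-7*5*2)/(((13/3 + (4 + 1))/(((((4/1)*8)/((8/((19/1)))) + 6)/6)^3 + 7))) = -172775/9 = -19197.22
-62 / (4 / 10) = -155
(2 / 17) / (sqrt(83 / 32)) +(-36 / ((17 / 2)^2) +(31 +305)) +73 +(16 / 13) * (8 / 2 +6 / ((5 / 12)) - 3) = 8 * sqrt(166) / 1411 +8029753 / 18785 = 427.53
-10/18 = -5/9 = -0.56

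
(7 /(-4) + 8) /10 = 5 /8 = 0.62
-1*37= -37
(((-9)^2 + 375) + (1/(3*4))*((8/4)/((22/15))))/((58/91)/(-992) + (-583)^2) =226458596/168753528625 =0.00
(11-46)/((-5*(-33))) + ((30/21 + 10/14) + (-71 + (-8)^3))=-134227/231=-581.07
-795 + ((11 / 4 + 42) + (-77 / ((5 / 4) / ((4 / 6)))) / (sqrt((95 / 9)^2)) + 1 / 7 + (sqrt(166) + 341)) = -400.11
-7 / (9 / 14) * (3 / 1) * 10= -980 / 3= -326.67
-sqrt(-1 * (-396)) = -6 * sqrt(11) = -19.90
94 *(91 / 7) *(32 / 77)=39104 / 77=507.84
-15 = -15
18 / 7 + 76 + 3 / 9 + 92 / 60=8446 / 105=80.44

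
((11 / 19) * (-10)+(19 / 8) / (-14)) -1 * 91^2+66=-17494201 / 2128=-8220.96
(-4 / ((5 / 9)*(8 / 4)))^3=-5832 / 125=-46.66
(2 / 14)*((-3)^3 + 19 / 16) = -59 / 16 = -3.69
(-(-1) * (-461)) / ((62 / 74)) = -17057 / 31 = -550.23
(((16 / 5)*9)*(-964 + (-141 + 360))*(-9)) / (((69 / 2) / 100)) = 12873600 / 23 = 559721.74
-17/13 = -1.31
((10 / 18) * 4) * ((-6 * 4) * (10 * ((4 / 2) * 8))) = -25600 / 3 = -8533.33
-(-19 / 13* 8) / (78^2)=0.00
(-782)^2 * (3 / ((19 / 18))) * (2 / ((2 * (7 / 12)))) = 396267552 / 133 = 2979455.28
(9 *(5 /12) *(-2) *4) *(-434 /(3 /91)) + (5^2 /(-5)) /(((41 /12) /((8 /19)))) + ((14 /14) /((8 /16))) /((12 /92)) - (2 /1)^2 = 922999826 /2337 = 394950.72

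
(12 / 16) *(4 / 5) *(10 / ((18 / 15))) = 5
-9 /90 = -1 /10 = -0.10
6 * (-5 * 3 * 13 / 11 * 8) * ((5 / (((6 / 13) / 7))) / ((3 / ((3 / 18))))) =-3584.85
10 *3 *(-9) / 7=-38.57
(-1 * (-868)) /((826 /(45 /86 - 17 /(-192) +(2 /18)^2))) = 4312999 /6575904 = 0.66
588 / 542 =294 / 271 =1.08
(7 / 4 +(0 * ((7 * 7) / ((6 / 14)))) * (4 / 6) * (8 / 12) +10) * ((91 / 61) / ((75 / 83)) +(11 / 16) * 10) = 100.18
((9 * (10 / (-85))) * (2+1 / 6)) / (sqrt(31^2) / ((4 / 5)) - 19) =-156 / 1343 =-0.12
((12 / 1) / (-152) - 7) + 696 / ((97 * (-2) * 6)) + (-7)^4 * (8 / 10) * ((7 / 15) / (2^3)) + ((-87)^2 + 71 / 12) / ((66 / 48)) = 8535034493 / 1520475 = 5613.40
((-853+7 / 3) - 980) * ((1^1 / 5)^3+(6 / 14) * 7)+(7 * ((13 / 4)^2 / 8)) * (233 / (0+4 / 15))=493193471 / 192000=2568.72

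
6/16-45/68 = -39/136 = -0.29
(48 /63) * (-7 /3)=-16 /9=-1.78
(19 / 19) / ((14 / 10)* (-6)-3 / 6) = -0.11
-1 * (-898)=898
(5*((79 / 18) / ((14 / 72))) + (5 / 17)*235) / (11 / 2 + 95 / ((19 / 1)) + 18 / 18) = 43310 / 2737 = 15.82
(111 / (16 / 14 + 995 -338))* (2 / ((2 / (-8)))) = -6216 / 4607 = -1.35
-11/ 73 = -0.15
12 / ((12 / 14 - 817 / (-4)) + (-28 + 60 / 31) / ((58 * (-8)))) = 100688 / 1721457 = 0.06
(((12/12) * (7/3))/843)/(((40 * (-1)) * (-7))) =1/101160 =0.00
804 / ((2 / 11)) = 4422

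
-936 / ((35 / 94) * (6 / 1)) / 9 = -4888 / 105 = -46.55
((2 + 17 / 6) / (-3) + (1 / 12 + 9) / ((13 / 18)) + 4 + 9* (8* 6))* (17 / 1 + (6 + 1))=418360 / 39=10727.18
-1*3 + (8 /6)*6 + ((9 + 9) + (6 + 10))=39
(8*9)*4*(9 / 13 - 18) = -64800 / 13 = -4984.62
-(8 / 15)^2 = -0.28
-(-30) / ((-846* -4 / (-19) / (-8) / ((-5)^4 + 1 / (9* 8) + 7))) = 4322975 / 5076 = 851.65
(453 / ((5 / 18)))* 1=8154 / 5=1630.80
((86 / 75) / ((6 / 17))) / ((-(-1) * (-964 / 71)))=-51901 / 216900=-0.24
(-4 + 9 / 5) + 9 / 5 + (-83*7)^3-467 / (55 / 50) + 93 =-10786780012 / 55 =-196123272.95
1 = 1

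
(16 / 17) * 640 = 10240 / 17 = 602.35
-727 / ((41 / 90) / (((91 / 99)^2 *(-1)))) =60202870 / 44649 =1348.36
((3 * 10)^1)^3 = 27000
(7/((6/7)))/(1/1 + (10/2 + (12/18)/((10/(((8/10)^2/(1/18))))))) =6125/5076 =1.21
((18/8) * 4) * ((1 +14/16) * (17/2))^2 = 585225/256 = 2286.04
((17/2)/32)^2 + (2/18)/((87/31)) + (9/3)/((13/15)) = 148914979/41693184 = 3.57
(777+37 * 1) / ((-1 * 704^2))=-37 / 22528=-0.00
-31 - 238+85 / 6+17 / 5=-7543 / 30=-251.43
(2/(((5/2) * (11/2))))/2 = 4/55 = 0.07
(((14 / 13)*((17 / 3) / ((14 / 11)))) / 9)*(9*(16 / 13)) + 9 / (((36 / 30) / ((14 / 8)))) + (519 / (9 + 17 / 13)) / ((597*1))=1033481915 / 54078648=19.11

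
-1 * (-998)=998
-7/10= -0.70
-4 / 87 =-0.05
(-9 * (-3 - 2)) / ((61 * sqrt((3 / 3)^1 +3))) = 45 / 122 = 0.37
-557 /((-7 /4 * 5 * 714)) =1114 /12495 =0.09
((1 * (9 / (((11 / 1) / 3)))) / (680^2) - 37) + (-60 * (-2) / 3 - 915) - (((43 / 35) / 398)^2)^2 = -436666445267119648312841 / 478800929614783160000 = -912.00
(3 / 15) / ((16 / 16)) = 1 / 5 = 0.20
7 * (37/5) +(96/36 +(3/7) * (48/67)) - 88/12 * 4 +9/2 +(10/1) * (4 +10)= 2391061/14070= 169.94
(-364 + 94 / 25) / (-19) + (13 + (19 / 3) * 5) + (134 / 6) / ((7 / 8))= 46804 / 525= 89.15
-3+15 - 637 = -625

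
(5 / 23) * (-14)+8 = 114 / 23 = 4.96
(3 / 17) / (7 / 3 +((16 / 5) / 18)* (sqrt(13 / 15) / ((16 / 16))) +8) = 941625 / 55123231 -1080* sqrt(195) / 55123231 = 0.02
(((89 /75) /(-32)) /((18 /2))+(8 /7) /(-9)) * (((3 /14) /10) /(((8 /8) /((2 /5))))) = -19823 /17640000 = -0.00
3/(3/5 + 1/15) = 9/2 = 4.50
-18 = -18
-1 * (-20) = 20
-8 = -8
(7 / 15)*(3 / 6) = 7 / 30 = 0.23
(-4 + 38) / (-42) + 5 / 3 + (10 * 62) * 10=43406 / 7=6200.86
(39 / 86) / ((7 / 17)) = 663 / 602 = 1.10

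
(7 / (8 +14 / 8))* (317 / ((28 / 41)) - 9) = 12745 / 39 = 326.79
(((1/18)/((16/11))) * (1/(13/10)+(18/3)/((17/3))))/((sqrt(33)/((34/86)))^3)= 29189 * sqrt(33)/7367436648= 0.00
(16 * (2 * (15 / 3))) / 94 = 80 / 47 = 1.70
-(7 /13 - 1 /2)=-1 /26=-0.04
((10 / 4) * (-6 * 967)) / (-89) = 14505 / 89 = 162.98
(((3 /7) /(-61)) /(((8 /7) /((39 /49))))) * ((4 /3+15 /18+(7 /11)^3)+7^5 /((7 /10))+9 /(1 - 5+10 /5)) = -267048717 /2273348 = -117.47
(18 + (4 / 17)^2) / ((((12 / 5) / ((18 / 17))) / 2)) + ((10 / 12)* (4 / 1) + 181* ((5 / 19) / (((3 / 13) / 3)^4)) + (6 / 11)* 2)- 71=4190506555876 / 3080451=1360354.88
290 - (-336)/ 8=332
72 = 72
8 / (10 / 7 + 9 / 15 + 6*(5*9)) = 0.03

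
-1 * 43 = -43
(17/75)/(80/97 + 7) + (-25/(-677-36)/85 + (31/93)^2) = 468297/3333275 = 0.14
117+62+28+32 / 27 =5621 / 27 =208.19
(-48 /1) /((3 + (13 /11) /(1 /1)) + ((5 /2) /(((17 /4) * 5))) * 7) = -374 /39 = -9.59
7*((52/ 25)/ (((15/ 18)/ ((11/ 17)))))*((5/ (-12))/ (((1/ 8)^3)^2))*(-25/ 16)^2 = -51251200/ 17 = -3014776.47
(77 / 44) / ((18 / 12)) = 7 / 6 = 1.17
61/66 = 0.92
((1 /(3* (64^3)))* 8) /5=1 /491520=0.00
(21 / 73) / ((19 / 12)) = 252 / 1387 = 0.18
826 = 826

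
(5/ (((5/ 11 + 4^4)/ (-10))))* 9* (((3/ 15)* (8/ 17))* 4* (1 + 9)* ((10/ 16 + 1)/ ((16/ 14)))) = -4950/ 527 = -9.39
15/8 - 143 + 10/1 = -1049/8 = -131.12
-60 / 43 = -1.40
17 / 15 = 1.13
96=96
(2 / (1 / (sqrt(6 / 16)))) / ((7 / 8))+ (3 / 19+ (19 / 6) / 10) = 541 / 1140+ 4 * sqrt(6) / 7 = 1.87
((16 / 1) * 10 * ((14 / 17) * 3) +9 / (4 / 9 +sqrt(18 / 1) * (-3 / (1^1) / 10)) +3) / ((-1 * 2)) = -38732331 / 195874 +32805 * sqrt(2) / 11522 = -193.71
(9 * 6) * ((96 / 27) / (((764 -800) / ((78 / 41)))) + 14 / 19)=23092 / 779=29.64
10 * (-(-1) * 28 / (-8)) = -35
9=9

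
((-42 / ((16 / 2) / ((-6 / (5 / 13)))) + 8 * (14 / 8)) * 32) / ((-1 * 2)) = -7672 / 5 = -1534.40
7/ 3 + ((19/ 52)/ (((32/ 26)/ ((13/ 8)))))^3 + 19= 8635142261/ 402653184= 21.45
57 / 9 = 19 / 3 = 6.33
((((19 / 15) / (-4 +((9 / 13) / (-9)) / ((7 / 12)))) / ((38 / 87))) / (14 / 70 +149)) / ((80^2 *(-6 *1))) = 2639 / 21542092800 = 0.00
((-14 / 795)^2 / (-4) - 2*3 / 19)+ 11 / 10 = 18832483 / 24016950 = 0.78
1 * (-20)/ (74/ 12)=-120/ 37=-3.24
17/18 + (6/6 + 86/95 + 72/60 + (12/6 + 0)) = 2069/342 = 6.05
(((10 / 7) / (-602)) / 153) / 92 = -0.00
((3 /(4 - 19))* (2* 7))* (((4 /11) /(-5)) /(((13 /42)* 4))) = 588 /3575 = 0.16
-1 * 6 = -6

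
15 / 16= 0.94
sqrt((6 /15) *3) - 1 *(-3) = sqrt(30) /5+3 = 4.10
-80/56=-10/7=-1.43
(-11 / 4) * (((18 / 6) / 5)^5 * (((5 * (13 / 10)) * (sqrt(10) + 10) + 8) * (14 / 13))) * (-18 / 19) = 168399 * sqrt(10) / 118750 + 12293127 / 771875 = 20.41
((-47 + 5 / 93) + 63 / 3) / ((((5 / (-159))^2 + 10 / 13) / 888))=-234739747944 / 7847185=-29913.88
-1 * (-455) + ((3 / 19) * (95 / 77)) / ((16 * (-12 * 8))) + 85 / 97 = 1743328795 / 3824128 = 455.88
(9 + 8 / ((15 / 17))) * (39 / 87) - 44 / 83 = 273269 / 36105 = 7.57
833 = 833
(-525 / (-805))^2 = 0.43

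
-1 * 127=-127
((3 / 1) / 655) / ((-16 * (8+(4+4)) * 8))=-3 / 1341440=-0.00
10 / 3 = 3.33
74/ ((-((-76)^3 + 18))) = 37/ 219479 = 0.00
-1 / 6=-0.17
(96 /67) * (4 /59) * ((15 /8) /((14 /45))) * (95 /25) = 61560 /27671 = 2.22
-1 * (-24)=24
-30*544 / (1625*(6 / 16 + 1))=-26112 / 3575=-7.30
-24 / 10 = -12 / 5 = -2.40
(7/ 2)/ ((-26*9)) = -7/ 468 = -0.01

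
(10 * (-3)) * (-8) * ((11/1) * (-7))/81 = -6160/27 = -228.15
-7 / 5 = -1.40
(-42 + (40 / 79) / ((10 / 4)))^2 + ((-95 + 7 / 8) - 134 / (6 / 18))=62455103 / 49928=1250.90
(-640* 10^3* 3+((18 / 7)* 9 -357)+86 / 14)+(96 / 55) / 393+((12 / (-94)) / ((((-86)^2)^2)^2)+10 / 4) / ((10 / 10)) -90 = -6810557035956655668410173641 / 3546398196100851512960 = -1920415.21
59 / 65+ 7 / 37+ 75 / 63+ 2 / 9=380239 / 151515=2.51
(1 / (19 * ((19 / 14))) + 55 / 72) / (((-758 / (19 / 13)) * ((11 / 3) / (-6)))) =20863 / 8237944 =0.00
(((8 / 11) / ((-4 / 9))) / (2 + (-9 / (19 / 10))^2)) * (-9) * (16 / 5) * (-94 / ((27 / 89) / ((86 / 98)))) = -6233540064 / 11887645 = -524.37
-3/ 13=-0.23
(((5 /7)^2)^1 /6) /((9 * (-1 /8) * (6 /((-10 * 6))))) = 1000 /1323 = 0.76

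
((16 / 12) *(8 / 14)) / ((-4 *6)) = -2 / 63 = -0.03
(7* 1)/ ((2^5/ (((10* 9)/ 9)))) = 35/ 16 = 2.19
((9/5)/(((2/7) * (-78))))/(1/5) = -21/52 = -0.40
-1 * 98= -98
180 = 180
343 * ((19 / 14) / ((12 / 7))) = 6517 / 24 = 271.54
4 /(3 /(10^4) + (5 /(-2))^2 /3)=120000 /62509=1.92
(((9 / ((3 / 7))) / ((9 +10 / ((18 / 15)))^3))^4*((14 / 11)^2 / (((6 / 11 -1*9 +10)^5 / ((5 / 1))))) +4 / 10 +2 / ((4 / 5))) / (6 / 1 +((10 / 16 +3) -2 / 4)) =2011836770188253590404780011 / 6330348457389685160911831040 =0.32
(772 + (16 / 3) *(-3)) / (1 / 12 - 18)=-9072 / 215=-42.20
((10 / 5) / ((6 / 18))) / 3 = 2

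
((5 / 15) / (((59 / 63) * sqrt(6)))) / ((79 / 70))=245 * sqrt(6) / 4661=0.13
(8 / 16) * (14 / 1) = 7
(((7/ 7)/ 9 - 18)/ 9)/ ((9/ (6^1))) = -322/ 243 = -1.33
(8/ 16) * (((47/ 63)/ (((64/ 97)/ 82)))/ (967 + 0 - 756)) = 186919/ 850752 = 0.22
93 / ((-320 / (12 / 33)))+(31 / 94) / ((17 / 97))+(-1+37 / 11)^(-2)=232312017 / 118827280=1.96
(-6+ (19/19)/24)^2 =20449/576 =35.50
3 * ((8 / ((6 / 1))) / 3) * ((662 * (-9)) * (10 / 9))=-26480 / 3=-8826.67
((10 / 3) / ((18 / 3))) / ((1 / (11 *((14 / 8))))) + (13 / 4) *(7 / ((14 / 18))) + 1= 737 / 18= 40.94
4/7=0.57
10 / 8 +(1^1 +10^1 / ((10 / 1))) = 13 / 4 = 3.25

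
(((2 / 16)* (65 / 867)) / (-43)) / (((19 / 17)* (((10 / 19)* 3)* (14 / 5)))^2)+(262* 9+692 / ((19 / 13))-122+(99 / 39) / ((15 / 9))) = 24380029360877 / 8993013120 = 2711.00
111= 111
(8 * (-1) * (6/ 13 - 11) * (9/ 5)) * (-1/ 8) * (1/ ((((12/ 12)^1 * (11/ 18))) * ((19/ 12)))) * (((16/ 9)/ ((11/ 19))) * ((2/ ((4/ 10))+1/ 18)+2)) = -424.74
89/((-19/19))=-89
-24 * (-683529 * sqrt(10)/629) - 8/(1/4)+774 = 742+16404696 * sqrt(10)/629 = 83216.09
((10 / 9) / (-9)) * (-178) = 1780 / 81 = 21.98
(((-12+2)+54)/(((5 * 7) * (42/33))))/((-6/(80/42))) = -968/3087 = -0.31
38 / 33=1.15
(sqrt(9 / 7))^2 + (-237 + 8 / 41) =-67594 / 287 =-235.52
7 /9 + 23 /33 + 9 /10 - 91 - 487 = -569869 /990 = -575.63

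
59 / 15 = 3.93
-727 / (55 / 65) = -9451 / 11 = -859.18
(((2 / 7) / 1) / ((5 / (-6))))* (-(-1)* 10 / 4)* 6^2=-216 / 7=-30.86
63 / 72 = 7 / 8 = 0.88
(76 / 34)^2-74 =-19942 / 289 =-69.00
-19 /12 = -1.58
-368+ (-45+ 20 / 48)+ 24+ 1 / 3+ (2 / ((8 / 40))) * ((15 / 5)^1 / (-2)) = -1613 / 4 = -403.25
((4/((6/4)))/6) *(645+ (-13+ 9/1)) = 2564/9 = 284.89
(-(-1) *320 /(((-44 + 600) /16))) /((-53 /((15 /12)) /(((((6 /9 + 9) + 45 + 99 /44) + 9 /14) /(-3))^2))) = -2337722500 /29239623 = -79.95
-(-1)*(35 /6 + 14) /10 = 119 /60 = 1.98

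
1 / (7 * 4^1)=0.04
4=4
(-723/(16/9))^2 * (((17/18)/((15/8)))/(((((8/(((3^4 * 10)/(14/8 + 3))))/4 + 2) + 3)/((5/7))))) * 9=97172707455/909328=106862.11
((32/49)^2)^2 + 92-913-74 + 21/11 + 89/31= -1749634251149/1965797141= -890.04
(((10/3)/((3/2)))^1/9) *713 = 176.05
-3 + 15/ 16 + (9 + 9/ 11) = 1365/ 176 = 7.76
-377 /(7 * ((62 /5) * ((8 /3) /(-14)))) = 5655 /248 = 22.80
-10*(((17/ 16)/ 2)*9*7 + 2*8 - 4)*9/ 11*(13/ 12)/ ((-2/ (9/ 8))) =226.70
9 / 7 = 1.29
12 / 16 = 3 / 4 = 0.75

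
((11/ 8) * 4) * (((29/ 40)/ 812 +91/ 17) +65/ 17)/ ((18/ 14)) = 1922107/ 48960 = 39.26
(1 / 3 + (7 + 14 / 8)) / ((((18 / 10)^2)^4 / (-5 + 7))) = 0.16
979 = 979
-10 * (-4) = 40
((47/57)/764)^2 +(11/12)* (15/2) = 13037946799/1896428304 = 6.88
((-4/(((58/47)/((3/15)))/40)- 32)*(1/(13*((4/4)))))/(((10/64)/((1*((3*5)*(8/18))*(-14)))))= 1003520/377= 2661.86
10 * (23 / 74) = 115 / 37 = 3.11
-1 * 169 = -169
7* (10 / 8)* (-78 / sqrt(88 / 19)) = -1365* sqrt(418) / 88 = -317.13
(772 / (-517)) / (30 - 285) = 772 / 131835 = 0.01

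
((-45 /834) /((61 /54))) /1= -405 /8479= -0.05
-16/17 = -0.94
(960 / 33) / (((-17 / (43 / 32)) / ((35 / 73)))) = -15050 / 13651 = -1.10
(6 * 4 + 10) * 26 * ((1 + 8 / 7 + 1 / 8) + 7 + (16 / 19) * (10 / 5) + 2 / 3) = 8196227 / 798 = 10270.96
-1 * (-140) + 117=257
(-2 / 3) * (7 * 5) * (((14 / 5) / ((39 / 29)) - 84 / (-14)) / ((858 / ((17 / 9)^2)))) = -3188248 / 4065633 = -0.78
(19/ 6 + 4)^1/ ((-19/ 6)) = -43/ 19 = -2.26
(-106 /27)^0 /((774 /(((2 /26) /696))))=1 /7003152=0.00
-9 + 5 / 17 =-148 / 17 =-8.71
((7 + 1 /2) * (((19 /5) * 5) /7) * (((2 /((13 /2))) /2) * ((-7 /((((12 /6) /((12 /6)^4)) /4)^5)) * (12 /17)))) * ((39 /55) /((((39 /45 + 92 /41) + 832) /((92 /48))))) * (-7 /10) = 56812904644608 /96041891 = 591542.96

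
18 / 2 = 9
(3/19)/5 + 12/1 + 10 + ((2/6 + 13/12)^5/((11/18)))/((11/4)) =1010128783/39726720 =25.43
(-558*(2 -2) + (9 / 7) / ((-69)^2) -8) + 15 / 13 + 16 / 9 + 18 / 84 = -600835 / 123786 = -4.85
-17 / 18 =-0.94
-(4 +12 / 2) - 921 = -931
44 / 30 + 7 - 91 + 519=6547 / 15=436.47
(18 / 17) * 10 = 180 / 17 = 10.59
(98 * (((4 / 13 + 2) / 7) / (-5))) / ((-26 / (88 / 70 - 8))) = -1416 / 845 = -1.68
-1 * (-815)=815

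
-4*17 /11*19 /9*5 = -6460 /99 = -65.25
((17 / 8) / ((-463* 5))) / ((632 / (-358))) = 3043 / 5852320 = 0.00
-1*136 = -136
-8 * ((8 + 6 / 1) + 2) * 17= -2176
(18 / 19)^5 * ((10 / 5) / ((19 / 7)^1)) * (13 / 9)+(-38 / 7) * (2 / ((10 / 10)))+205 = 64202831127 / 329321167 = 194.96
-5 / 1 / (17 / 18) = -90 / 17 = -5.29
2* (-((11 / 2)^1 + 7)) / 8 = -25 / 8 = -3.12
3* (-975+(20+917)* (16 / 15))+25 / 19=7098 / 95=74.72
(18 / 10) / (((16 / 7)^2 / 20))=441 / 64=6.89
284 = 284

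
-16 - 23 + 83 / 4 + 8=-41 / 4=-10.25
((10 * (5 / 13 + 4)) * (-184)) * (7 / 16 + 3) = -360525 / 13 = -27732.69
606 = 606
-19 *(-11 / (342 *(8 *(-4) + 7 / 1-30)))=-1 / 90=-0.01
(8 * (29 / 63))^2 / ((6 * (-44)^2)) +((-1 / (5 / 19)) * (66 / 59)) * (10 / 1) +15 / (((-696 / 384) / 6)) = -92.16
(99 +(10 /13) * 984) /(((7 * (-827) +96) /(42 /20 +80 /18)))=-2184601 /2220270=-0.98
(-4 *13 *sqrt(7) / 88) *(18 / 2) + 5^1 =5 - 117 *sqrt(7) / 22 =-9.07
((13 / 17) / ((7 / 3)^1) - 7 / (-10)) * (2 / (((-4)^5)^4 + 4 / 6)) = 3669 / 1962628255581350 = 0.00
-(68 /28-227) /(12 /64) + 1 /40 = 335367 /280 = 1197.74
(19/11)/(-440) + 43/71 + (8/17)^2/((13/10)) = 996768247/1291055480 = 0.77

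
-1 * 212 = -212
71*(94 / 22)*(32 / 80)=121.35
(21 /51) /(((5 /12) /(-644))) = -636.42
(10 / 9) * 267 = 890 / 3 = 296.67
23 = 23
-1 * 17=-17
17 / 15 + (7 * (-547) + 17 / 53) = -3042899 / 795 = -3827.55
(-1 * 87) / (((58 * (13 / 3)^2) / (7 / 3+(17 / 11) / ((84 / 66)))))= -1341 / 4732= -0.28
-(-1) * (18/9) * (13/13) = 2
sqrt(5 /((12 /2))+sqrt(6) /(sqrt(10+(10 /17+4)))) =sqrt(558 * sqrt(1581)+28830) /186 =1.21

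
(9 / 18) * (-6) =-3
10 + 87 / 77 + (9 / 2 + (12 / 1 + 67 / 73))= 320933 / 11242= 28.55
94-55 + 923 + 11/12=11555/12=962.92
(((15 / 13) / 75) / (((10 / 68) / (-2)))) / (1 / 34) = -2312 / 325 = -7.11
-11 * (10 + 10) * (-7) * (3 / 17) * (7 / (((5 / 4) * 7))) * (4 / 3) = 4928 / 17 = 289.88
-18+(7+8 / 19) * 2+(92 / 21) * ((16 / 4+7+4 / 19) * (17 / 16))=26081 / 532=49.02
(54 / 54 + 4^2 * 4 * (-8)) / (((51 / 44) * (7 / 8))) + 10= -25186 / 51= -493.84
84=84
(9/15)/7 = 3/35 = 0.09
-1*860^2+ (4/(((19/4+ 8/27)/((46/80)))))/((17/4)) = -34261965032/46325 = -739599.89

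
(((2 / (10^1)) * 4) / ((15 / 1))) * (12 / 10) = 8 / 125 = 0.06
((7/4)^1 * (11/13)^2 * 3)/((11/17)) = 3927/676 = 5.81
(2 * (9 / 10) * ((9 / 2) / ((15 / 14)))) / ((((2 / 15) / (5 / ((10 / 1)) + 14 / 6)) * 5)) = 3213 / 100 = 32.13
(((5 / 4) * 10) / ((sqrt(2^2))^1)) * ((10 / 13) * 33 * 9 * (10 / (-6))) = -61875 / 26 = -2379.81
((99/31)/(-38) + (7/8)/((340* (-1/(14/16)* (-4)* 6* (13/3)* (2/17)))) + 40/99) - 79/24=-46131442921/15524720640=-2.97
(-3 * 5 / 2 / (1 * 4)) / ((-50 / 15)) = 9 / 16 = 0.56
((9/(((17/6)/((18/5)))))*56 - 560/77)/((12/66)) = 295976/85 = 3482.07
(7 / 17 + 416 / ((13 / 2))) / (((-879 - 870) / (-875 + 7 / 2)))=636195 / 19822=32.10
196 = 196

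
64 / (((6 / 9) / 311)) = 29856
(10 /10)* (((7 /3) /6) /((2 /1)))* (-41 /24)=-287 /864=-0.33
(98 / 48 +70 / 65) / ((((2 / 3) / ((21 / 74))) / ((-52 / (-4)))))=20433 / 1184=17.26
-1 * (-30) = 30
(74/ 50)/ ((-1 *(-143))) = 37/ 3575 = 0.01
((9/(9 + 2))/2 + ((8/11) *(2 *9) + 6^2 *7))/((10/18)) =4779/10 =477.90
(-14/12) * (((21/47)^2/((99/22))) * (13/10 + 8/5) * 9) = -29841/22090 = -1.35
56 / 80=7 / 10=0.70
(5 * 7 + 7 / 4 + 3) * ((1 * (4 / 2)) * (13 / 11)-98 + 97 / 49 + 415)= 6884859 / 539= 12773.39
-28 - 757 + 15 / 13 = -10190 / 13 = -783.85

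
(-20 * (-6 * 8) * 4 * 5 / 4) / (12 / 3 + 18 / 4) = 9600 / 17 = 564.71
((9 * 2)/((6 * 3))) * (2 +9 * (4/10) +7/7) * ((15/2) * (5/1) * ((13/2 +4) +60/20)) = 13365/4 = 3341.25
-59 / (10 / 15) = -177 / 2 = -88.50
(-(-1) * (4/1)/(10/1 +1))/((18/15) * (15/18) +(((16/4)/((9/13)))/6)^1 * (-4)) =-108/847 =-0.13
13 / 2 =6.50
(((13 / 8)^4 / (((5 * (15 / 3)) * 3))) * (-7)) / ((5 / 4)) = -199927 / 384000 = -0.52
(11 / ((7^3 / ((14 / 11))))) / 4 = 1 / 98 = 0.01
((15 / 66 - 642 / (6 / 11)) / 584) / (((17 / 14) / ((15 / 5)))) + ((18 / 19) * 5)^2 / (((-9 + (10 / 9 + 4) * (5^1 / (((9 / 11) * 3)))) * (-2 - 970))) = -67539872787 / 13522462184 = -4.99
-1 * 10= -10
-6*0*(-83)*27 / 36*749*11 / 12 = 0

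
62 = 62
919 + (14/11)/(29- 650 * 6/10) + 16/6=10979773/11913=921.66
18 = 18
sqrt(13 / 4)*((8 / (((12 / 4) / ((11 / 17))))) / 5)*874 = 38456*sqrt(13) / 255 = 543.75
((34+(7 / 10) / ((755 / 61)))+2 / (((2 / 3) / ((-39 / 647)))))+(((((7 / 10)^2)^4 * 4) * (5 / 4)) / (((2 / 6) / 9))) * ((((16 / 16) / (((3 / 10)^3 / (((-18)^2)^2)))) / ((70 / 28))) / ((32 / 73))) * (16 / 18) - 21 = 29972030395368699 / 1221212500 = 24542846.06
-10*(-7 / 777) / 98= 5 / 5439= 0.00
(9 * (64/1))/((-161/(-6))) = 21.47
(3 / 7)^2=9 / 49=0.18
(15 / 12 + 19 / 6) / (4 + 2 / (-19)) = 1007 / 888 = 1.13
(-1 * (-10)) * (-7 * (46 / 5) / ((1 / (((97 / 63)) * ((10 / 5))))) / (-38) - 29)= -40666 / 171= -237.81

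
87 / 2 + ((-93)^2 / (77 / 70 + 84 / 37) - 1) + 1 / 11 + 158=75905871 / 27434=2766.85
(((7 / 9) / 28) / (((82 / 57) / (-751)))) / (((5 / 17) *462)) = -242573 / 2273040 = -0.11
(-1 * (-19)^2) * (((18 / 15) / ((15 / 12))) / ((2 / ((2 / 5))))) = -8664 / 125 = -69.31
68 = 68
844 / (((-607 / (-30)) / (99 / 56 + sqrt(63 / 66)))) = 12660 * sqrt(462) / 6677 + 313335 / 4249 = 114.50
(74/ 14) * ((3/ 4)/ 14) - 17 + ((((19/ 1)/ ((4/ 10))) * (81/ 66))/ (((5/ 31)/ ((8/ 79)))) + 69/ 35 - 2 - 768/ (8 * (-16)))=44037751/ 1703240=25.86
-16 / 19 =-0.84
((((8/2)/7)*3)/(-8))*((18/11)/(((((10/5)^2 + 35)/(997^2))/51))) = -456250131/1001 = -455794.34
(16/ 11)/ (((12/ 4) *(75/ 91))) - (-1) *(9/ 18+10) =54887/ 4950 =11.09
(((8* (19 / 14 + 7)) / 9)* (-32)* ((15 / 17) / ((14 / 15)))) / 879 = -62400 / 244069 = -0.26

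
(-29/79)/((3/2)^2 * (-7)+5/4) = 2/79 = 0.03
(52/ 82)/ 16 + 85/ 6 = 14.21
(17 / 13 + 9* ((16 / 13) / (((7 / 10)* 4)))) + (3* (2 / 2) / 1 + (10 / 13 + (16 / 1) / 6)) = 3194 / 273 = 11.70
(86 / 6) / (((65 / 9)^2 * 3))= 387 / 4225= 0.09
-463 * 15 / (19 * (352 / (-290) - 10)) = 335675 / 10298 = 32.60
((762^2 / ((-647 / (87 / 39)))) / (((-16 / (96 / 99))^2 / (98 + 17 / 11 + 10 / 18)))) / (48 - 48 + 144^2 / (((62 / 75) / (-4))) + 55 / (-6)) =919646160704 / 125367252421983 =0.01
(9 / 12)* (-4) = -3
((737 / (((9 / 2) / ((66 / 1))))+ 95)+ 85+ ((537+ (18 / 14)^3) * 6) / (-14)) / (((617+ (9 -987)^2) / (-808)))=-62613445504 / 6893998503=-9.08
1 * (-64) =-64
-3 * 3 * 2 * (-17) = 306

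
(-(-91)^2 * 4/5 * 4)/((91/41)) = -59696/5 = -11939.20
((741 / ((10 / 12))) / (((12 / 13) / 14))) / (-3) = -4495.40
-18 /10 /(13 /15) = -2.08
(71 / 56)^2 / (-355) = -71 / 15680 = -0.00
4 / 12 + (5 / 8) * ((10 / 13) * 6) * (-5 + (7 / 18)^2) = -38339 / 2808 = -13.65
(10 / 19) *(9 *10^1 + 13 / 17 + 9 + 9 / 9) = 53.03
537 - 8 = 529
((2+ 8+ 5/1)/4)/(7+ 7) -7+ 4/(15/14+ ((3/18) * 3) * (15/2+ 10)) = -97403/15400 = -6.32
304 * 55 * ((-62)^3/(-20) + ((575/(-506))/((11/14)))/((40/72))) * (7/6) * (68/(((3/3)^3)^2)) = 15803095337.70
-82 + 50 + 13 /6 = -179 /6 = -29.83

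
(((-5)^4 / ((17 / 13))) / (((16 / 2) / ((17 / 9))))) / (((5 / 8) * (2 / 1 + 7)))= 1625 / 81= 20.06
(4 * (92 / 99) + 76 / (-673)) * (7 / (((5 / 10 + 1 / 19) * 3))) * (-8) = -73002560 / 599643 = -121.74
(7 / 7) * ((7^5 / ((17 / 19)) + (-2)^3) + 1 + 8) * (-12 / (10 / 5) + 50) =14051400 / 17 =826552.94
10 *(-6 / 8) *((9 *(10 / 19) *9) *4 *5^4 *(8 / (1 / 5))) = -607500000 / 19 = -31973684.21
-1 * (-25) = 25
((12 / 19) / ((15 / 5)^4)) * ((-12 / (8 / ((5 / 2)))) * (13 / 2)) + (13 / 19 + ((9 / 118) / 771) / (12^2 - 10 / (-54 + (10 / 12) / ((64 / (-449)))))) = 2829998835047 / 5726971938528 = 0.49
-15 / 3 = -5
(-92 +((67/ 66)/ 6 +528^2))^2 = 77669325168.90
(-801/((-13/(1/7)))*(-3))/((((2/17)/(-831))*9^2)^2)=-1973546609/9828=-200808.57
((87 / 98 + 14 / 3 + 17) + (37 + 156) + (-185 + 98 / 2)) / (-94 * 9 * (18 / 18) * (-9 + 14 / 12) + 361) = 23389 / 2054472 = 0.01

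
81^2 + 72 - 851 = 5782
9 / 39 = 3 / 13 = 0.23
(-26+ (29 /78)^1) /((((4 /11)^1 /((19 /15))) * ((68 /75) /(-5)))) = 10444775 /21216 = 492.31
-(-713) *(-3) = -2139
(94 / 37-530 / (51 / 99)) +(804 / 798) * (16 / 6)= -256892980 / 250971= -1023.60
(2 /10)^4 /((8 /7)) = 7 /5000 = 0.00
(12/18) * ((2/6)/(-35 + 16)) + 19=3247/171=18.99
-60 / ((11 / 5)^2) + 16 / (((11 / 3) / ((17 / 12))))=-752 / 121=-6.21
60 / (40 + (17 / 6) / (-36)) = 1.50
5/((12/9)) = 15/4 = 3.75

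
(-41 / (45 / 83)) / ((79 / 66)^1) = -74866 / 1185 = -63.18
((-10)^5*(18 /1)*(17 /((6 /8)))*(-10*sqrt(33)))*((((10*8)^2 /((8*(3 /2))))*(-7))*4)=-6092800000000*sqrt(33)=-35000471292826.90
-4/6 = -2/3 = -0.67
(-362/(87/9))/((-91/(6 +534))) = 586440/2639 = 222.22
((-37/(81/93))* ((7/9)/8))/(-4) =8029/7776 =1.03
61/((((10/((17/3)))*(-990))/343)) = -355691/29700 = -11.98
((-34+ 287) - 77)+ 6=182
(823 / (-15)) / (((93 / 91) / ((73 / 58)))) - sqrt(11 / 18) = -5467189 / 80910 - sqrt(22) / 6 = -68.35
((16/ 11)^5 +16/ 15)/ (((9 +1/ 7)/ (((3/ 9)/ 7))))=1144091/ 28989180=0.04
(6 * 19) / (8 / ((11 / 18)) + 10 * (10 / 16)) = 5016 / 851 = 5.89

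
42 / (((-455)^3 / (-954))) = 5724 / 13456625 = 0.00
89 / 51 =1.75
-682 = -682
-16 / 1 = -16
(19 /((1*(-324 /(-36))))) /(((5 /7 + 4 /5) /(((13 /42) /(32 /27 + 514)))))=19 /22684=0.00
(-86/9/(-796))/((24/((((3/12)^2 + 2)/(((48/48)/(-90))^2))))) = 106425/12736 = 8.36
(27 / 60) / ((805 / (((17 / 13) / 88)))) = 153 / 18418400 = 0.00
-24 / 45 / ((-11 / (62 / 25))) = 496 / 4125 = 0.12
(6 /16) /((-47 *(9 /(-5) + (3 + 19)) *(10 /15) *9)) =-5 /75952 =-0.00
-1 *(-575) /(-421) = -575 /421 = -1.37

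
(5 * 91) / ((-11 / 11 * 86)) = -5.29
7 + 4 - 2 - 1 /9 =80 /9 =8.89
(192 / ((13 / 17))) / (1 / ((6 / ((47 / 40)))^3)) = 45121536000 / 1349699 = 33430.81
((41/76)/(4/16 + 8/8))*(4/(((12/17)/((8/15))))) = 1.30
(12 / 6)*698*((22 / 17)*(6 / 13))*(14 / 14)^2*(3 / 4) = 138204 / 221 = 625.36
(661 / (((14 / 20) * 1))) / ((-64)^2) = 3305 / 14336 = 0.23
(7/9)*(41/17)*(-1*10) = -18.76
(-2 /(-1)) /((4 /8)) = 4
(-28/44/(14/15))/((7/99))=-135/14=-9.64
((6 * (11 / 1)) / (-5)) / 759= -2 / 115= -0.02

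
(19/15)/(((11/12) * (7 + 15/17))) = 646/3685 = 0.18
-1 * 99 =-99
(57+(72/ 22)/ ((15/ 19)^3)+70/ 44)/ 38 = 1.72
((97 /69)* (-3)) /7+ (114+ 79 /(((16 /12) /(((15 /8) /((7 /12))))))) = 391351 /1288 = 303.84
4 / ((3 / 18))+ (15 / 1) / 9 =77 / 3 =25.67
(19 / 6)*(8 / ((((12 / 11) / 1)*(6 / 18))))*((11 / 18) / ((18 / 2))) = 4.73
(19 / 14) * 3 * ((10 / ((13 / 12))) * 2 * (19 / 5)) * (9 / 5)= 233928 / 455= 514.13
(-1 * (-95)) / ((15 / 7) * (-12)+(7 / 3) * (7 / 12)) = -3.90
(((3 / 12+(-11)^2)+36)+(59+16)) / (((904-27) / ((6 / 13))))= 2787 / 22802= 0.12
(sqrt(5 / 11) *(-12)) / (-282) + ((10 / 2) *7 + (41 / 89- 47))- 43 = -4854 / 89 + 2 *sqrt(55) / 517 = -54.51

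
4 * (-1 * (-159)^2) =-101124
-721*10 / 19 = -7210 / 19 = -379.47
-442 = -442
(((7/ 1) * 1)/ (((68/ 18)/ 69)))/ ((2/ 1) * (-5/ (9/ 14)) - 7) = -5589/ 986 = -5.67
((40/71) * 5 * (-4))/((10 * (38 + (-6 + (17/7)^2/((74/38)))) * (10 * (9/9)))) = -14504/4508997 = -0.00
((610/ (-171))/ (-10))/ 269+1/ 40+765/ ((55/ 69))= 19424990549/ 20239560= 959.75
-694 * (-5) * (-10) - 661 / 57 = -1978561 / 57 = -34711.60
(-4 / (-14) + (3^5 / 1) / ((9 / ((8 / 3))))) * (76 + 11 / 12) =233519 / 42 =5559.98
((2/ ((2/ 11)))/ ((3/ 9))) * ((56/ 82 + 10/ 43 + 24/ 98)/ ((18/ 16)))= 2940432/ 86387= 34.04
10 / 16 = 5 / 8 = 0.62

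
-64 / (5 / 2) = -128 / 5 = -25.60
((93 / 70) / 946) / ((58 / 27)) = 2511 / 3840760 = 0.00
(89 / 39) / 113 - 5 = -21946 / 4407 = -4.98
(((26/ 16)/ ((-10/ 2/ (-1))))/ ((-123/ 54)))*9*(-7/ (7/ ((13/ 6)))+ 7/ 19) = 351/ 152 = 2.31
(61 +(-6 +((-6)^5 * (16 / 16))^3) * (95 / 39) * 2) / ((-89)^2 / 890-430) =297783823560670 / 54743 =5439669429.16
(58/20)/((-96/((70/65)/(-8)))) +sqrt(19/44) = 203/49920 +sqrt(209)/22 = 0.66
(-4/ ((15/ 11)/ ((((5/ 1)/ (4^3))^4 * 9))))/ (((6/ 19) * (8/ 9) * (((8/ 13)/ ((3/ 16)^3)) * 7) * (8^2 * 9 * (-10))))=1833975/ 1970324836974592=0.00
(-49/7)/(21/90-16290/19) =3990/488567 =0.01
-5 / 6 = -0.83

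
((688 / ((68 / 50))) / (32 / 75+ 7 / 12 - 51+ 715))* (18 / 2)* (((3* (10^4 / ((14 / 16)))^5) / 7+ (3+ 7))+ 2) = 939349333333333333468237520000 / 1642027093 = 572066890575558446932.54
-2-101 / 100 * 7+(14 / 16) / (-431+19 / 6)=-1164397 / 128350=-9.07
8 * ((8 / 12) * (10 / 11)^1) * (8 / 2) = 640 / 33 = 19.39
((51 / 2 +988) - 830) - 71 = 225 / 2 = 112.50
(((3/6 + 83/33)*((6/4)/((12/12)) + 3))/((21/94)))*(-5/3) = -46765/462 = -101.22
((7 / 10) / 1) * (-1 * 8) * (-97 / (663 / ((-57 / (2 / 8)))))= -206416 / 1105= -186.80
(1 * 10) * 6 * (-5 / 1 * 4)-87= -1287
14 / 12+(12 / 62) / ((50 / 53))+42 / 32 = 99857 / 37200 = 2.68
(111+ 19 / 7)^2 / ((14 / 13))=4118504 / 343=12007.30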